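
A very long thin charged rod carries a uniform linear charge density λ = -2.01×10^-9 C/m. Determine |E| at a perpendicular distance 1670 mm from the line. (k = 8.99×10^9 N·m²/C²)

Coaxial Gaussian cylinder, radius r = 1670 mm, length L.
Q_enc = λL, so λ_enc = -2.01×10^-9 C/m.
Since E is radial and uniform over the curved surface, Φ = E·2πrL = Q_enc/ε₀ = λ_enc L/ε₀.
E = 2k|λ_enc|/r = 2(8.99×10^9)(2.01×10^-9)/(1.67) = 21.6 N/C.

21.6 N/C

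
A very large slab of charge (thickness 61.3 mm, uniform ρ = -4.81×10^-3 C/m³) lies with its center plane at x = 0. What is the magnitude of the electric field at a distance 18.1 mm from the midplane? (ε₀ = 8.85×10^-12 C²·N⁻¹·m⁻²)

9.84×10^6 V/m

By symmetry E is perpendicular to the slab. A Gaussian pillbox from −18.1 mm to +18.1 mm (face area A) lies entirely within the slab.
Q_enc = ρ·(2x)·A and flux = 2EA, so 2EA = 2ρxA/ε₀ ⇒ E = |ρ|x/ε₀.
E = (4.81e-3)(0.0181)/(8.85×10^-12) = 9.84e6 N/C.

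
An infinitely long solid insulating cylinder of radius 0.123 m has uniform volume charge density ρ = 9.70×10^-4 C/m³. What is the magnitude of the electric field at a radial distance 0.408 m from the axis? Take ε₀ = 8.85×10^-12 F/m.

|E| = 2.03e6 N/C

By cylindrical symmetry E is radial; use a coaxial Gaussian cylinder of radius 0.408 m and length L (r > 0.123 m, full cross-section enclosed).
λ_enc = ρ·πR² = (9.70e-4)π(0.123)² = 4.61×10^-5 C/m.
Since E is radial and uniform over the curved surface, Φ = E·2πrL = Q_enc/ε₀ = λ_enc L/ε₀.
E = |λ_enc|/(2πε₀r) = (4.61×10^-5)/(2π·8.85×10^-12·0.408) = 2.03e6 N/C.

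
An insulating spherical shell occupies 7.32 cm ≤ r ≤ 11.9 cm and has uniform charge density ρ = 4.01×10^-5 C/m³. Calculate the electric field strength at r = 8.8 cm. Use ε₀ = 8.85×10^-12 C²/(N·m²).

|E| ≈ 5.64×10^4 V/m

Symmetry ⇒ E = E(r) r̂. Gaussian sphere of radius r = 8.8 cm (within the shell material, 7.32 cm < r < 11.9 cm).
Enclosed charge is the volume from a to r: Q_enc = (4π/3)ρ(r³ − a³) = 4.859×10^-8 C.
Since E is radial and uniform over the Gaussian sphere, Φ = E·4πr² = Q_enc/ε₀.
E = |Q_enc|/(4πε₀r²) = (4.859e-8)/(4π·8.85×10^-12·(0.088)²) = 5.64×10^4 N/C.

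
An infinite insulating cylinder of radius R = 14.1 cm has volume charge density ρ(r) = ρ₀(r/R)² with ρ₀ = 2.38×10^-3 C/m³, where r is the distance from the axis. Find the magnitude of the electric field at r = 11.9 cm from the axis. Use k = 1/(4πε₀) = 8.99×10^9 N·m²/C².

5.70×10^6 N/C

Choose a coaxial cylinder of radius r = 11.9 cm (arbitrary length L) as the Gaussian surface (r < R).
Integrating ρ over the cross-section to radius r: λ_enc = (2πρ₀/R²) ∫₀^r r'^3 dr' = 2πρ₀ r^4/(4·R²) = 3.771×10^-5 C/m.
Applying ∮E·dA = Q_enc/ε₀ with the end caps contributing no flux:
E = 2k|λ_enc|/r = 2(8.99×10^9)(3.771×10^-5)/(0.119) = 5.70e6 N/C.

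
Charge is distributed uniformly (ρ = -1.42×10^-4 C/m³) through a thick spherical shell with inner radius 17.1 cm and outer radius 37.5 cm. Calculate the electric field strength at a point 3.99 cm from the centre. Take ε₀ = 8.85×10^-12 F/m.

E = 0

Symmetry ⇒ E = E(r) r̂. Gaussian sphere of radius r = 3.99 cm (r < 17.1 cm, inside the empty cavity).
Q_enc = 0 (all charge lies at larger r); Gauss's law gives E = 0.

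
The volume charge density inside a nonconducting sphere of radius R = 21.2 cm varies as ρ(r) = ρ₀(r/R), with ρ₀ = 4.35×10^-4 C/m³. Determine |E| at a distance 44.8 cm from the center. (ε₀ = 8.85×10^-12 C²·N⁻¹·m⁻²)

|E| ≈ 5.83×10^5 N/C

By spherical symmetry E is radial; choose a Gaussian sphere of radius r = 44.8 cm (r > R, all charge enclosed).
Q_enc = 4π ∫₀^R ρ₀(r'/R)^1 r'² dr' = 4πρ₀R³/4 = 1.302×10^-5 C.
Gauss's law: E·4πr² = Q_enc/ε₀.
E = |Q_enc|/(4πε₀r²) = (1.302×10^-5)/(4π·8.85×10^-12·(0.448)²) = 5.83×10^5 N/C.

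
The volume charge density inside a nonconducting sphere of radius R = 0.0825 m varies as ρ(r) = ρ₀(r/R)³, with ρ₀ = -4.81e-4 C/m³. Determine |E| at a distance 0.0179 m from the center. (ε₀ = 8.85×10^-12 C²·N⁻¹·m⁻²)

|E| ≈ 1.66e3 N/C

By spherical symmetry E is radial; choose a Gaussian sphere of radius r = 0.0179 m (r < R).
Integrate the density: Q_enc = 4π ∫₀^r ρ₀(r'/R)^3 r'² dr' = 4πρ₀ r^6/(6·R³) = -5.901×10^-11 C.
Applying ∮E·dA = Q_enc/ε₀ with Φ = E(4πr²):
E = |Q_enc|/(4πε₀r²) = (5.901e-11)/(4π·8.85×10^-12·(0.0179)²) = 1.66×10^3 N/C.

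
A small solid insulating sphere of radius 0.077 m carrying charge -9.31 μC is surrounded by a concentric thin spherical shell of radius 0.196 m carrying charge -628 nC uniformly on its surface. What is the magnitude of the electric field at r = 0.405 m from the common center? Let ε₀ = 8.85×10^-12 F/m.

By spherical symmetry E is radial; choose a Gaussian sphere of radius r = 0.405 m (r > 0.196 m, enclosing both).
Q_enc = (-9.31 μC) + (-628 nC) = -9.938e-6 C.
Since E is radial and uniform over the Gaussian sphere, Φ = E·4πr² = Q_enc/ε₀.
E = |Q_enc|/(4πε₀r²) = (9.938e-6)/(4π·8.85×10^-12·(0.405)²) = 5.45×10^5 N/C.

|E| = 5.45×10^5 V/m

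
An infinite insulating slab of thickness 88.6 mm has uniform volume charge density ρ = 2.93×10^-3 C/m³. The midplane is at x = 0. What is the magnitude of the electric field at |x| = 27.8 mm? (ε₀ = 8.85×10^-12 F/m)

|E| = 9.20×10^6 V/m

By symmetry E is perpendicular to the slab. A Gaussian pillbox from −27.8 mm to +27.8 mm (face area A) lies entirely within the slab.
Q_enc = ρ·(2x)·A and flux = 2EA, so 2EA = 2ρxA/ε₀ ⇒ E = |ρ|x/ε₀.
E = (2.93×10^-3)(0.0278)/(8.85×10^-12) = 9.20e6 N/C.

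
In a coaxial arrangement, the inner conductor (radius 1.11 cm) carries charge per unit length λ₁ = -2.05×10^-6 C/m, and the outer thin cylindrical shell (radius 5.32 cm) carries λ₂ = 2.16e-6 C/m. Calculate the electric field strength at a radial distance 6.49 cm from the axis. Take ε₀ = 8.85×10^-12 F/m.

|E| = 3.05×10^4 V/m

Coaxial Gaussian cylinder, radius r = 6.49 cm, length L (r > 5.32 cm, enclosing both).
λ_enc = λ₁ + λ₂ = (-2.05×10^-6) + (2.16×10^-6) = 1.10×10^-7 C/m.
Applying ∮E·dA = Q_enc/ε₀ with the end caps contributing no flux:
E = |λ_enc|/(2πε₀r) = (1.10×10^-7)/(2π·8.85×10^-12·0.0649) = 3.05×10^4 N/C.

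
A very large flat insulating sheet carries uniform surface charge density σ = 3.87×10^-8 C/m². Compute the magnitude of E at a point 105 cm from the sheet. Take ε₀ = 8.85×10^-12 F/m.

The symmetry is planar: E is normal to the sheet and the same magnitude on both sides. Take a pillbox straddling the sheet with end-cap area A.
Flux Φ = 2EA and Q_enc = σA, so 2EA = σA/ε₀ ⇒ E = |σ|/(2ε₀), independent of distance.
E = |σ|/(2ε₀) = (3.87×10^-8)/(2·8.85×10^-12) = 2.19×10^3 N/C.

2.19×10^3 V/m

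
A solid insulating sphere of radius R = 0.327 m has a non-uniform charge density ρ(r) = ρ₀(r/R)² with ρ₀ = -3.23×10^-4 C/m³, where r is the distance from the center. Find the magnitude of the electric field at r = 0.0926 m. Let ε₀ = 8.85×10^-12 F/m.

|E| = 5.42×10^4 V/m

Symmetry ⇒ E = E(r) r̂. Gaussian sphere of radius r = 0.0926 m (r < R).
Q_enc = ∫₀^r ρ(r')·4πr'² dr' = (4πρ₀/R²) ∫₀^r r'^4 dr' = 4πρ₀ r^5/(5·R²) = -5.169×10^-8 C.
By Gauss's law, ∮E·dA = E·4πr² = Q_enc/ε₀.
E = |Q_enc|/(4πε₀r²) = (5.169×10^-8)/(4π·8.85×10^-12·(0.0926)²) = 5.42×10^4 N/C.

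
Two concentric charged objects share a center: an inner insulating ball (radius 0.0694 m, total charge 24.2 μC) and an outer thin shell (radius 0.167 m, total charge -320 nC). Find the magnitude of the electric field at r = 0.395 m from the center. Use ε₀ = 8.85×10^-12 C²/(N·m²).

By spherical symmetry E is radial; choose a Gaussian sphere of radius r = 0.395 m (r > 0.167 m, enclosing both).
Q_enc = (24.2 μC) + (-320 nC) = 2.388e-5 C.
By Gauss's law, ∮E·dA = E·4πr² = Q_enc/ε₀.
E = |Q_enc|/(4πε₀r²) = (2.388×10^-5)/(4π·8.85×10^-12·(0.395)²) = 1.38×10^6 N/C.

|E| ≈ 1.38×10^6 N/C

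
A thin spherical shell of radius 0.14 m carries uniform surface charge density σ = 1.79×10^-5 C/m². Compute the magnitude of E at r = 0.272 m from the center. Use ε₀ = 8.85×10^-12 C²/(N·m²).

Use a concentric Gaussian sphere at r = 0.272 m (r > 0.14 m).
The entire shell is enclosed: Q_enc = σ·4πR² = (1.79×10^-5)·4π·(0.14)² = 4.409×10^-6 C.
Applying ∮E·dA = Q_enc/ε₀ with Φ = E(4πr²):
E = |Q_enc|/(4πε₀r²) = (4.409×10^-6)/(4π·8.85×10^-12·(0.272)²) = 5.36×10^5 N/C.

E ≈ 5.36e5 N/C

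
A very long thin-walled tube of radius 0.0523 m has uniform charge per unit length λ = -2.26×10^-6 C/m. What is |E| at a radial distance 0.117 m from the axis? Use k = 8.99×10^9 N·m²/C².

3.47×10^5 N/C

Choose a coaxial cylinder of radius r = 0.117 m (arbitrary length L) as the Gaussian surface (r > 0.0523 m).
The full line charge is enclosed: λ_enc = -2.26×10^-6 C/m.
Gauss's law: E·2πrL = λ_enc L/ε₀.
E = 2k|λ_enc|/r = 2(8.99×10^9)(2.26×10^-6)/(0.117) = 3.47×10^5 N/C.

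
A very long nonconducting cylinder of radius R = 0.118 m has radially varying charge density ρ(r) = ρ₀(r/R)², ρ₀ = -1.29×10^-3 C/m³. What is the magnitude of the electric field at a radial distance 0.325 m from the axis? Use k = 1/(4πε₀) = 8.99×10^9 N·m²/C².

1.56×10^6 V/m

Choose a coaxial cylinder of radius r = 0.325 m (arbitrary length L) as the Gaussian surface (r > R, full charge per length enclosed).
λ_enc = 2π ∫₀^R ρ₀(r'/R)^2 r' dr' = 2πρ₀R²/4 = -2.821e-5 C/m.
Applying ∮E·dA = Q_enc/ε₀ with the end caps contributing no flux:
E = 2k|λ_enc|/r = 2(8.99×10^9)(2.821×10^-5)/(0.325) = 1.56e6 N/C.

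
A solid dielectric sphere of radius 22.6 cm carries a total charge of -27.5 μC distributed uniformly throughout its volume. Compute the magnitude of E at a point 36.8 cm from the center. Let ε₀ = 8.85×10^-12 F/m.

By spherical symmetry E is radial; choose a Gaussian sphere of radius r = 36.8 cm (r > R, so the entire charge is enclosed).
Q_enc = -27.5 μC = -2.75e-5 C.
Since E is radial and uniform over the Gaussian sphere, Φ = E·4πr² = Q_enc/ε₀.
E = |Q_enc|/(4πε₀r²) = (2.75e-5)/(4π·8.85×10^-12·(0.368)²) = 1.83×10^6 N/C.

|E| ≈ 1.83e6 N/C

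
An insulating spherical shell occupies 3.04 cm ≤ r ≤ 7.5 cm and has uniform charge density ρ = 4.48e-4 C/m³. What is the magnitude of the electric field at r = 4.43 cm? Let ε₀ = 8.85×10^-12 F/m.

By spherical symmetry E is radial; choose a Gaussian sphere of radius r = 4.43 cm (within the shell material, 3.04 cm < r < 7.5 cm).
Only the shell between 3.04 cm and r is enclosed: Q_enc = ρ·(4π/3)(r³ − a³) = (4.48×10^-4)·(4π/3)·((0.0443)³ − (0.0304)³) = 1.104e-7 C.
By Gauss's law, ∮E·dA = E·4πr² = Q_enc/ε₀.
E = |Q_enc|/(4πε₀r²) = (1.104e-7)/(4π·8.85×10^-12·(0.0443)²) = 5.06×10^5 N/C.

E = 5.06×10^5 N/C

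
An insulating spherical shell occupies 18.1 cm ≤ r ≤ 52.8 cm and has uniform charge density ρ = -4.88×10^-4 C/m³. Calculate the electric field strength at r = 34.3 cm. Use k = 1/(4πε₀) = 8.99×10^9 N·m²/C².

E = 5.38e6 V/m

Use a concentric Gaussian sphere at r = 34.3 cm (within the shell material, 18.1 cm < r < 52.8 cm).
Only the shell between 18.1 cm and r is enclosed: Q_enc = ρ·(4π/3)(r³ − a³) = (-4.88×10^-4)·(4π/3)·((0.343)³ − (0.181)³) = -7.037×10^-5 C.
Gauss's law: E·4πr² = Q_enc/ε₀.
E = k|Q_enc|/r² = (8.99×10^9)(7.037×10^-5)/(0.343)² = 5.38×10^6 N/C.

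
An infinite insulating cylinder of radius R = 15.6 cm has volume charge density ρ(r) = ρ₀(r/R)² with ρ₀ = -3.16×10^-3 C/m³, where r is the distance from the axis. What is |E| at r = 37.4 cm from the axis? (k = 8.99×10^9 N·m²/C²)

Take a coaxial cylindrical Gaussian surface of radius r = 37.4 cm and length L (r > R, full charge per length enclosed).
λ_enc = 2π ∫₀^R ρ₀(r'/R)^2 r' dr' = 2πρ₀R²/4 = -1.208e-4 C/m.
By Gauss's law (flux through the curved wall only), E·2πrL = λ_enc L/ε₀.
E = 2k|λ_enc|/r = 2(8.99×10^9)(1.208×10^-4)/(0.374) = 5.81×10^6 N/C.

|E| ≈ 5.81×10^6 N/C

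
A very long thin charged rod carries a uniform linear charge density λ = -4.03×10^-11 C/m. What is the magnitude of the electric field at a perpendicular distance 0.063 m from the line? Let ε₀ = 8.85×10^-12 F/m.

11.5 N/C

Take a coaxial cylindrical Gaussian surface of radius r = 0.063 m and length L.
Q_enc = λL, so λ_enc = -4.03×10^-11 C/m.
Since E is radial and uniform over the curved surface, Φ = E·2πrL = Q_enc/ε₀ = λ_enc L/ε₀.
E = |λ_enc|/(2πε₀r) = (4.03×10^-11)/(2π·8.85×10^-12·0.063) = 11.5 N/C.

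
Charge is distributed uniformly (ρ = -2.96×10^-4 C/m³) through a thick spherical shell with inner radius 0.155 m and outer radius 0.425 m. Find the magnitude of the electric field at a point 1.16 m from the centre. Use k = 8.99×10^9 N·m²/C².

By spherical symmetry E is radial; choose a Gaussian sphere of radius r = 1.16 m (r > 0.425 m, enclosing the whole shell).
Q_enc = ρ·(4π/3)(b³ − a³) = (-2.96×10^-4)·(4π/3)·((0.425)³ − (0.155)³) = -9.056e-5 C.
Since E is radial and uniform over the Gaussian sphere, Φ = E·4πr² = Q_enc/ε₀.
E = k|Q_enc|/r² = (8.99×10^9)(9.056×10^-5)/(1.16)² = 6.05e5 N/C.

E = 6.05×10^5 N/C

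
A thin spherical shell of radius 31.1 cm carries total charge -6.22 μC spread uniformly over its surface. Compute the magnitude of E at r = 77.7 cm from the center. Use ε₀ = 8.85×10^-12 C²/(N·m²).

Use a concentric Gaussian sphere at r = 77.7 cm (r > 31.1 cm).
The entire shell is enclosed: Q_enc = -6.22e-6 C.
By Gauss's law, ∮E·dA = E·4πr² = Q_enc/ε₀.
E = |Q_enc|/(4πε₀r²) = (6.22×10^-6)/(4π·8.85×10^-12·(0.777)²) = 9.26×10^4 N/C.

|E| = 9.26×10^4 N/C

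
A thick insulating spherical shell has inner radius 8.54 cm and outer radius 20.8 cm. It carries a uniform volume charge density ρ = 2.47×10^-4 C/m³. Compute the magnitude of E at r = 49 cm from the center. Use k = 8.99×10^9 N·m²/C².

|E| = 3.24×10^5 N/C

Use a concentric Gaussian sphere at r = 49 cm (r > 20.8 cm, enclosing the whole shell).
Q_enc = ρ·(4π/3)(b³ − a³) = (2.47×10^-4)·(4π/3)·((0.208)³ − (0.0854)³) = 8.666×10^-6 C.
Applying ∮E·dA = Q_enc/ε₀ with Φ = E(4πr²):
E = k|Q_enc|/r² = (8.99×10^9)(8.666×10^-6)/(0.49)² = 3.24e5 N/C.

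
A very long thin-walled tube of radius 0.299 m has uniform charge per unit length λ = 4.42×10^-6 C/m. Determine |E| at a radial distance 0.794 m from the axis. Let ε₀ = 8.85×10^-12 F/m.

E = 1.00e5 V/m

Take a coaxial cylindrical Gaussian surface of radius r = 0.794 m and length L (r > 0.299 m).
The full line charge is enclosed: λ_enc = 4.42×10^-6 C/m.
Applying ∮E·dA = Q_enc/ε₀ with the end caps contributing no flux:
E = |λ_enc|/(2πε₀r) = (4.42e-6)/(2π·8.85×10^-12·0.794) = 1.00×10^5 N/C.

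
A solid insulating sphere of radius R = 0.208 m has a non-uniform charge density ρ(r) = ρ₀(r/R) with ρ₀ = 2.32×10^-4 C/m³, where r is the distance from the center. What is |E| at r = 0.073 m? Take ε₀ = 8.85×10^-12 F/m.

Take a concentric spherical Gaussian surface of radius r = 0.073 m (r < R).
Integrate the density: Q_enc = 4π ∫₀^r ρ₀(r'/R)^1 r'² dr' = 4πρ₀ r^4/(4·R) = 9.951×10^-8 C.
By Gauss's law, ∮E·dA = E·4πr² = Q_enc/ε₀.
E = |Q_enc|/(4πε₀r²) = (9.951×10^-8)/(4π·8.85×10^-12·(0.073)²) = 1.68×10^5 N/C.

|E| ≈ 1.68e5 N/C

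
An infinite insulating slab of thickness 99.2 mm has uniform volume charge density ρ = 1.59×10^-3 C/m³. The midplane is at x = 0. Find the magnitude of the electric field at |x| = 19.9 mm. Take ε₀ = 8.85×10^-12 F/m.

By symmetry E is perpendicular to the slab. A Gaussian pillbox from −19.9 mm to +19.9 mm (face area A) lies entirely within the slab.
Q_enc = ρ·(2x)·A and flux = 2EA, so 2EA = 2ρxA/ε₀ ⇒ E = |ρ|x/ε₀.
E = (1.59e-3)(0.0199)/(8.85×10^-12) = 3.58e6 N/C.

E ≈ 3.58e6 N/C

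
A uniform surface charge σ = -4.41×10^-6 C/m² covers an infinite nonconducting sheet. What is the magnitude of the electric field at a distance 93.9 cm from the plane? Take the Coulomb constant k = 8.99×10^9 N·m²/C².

By planar symmetry E is perpendicular to the sheet and uniform; use a Gaussian pillbox with flat faces of area A on each side of the sheet.
Only the two end caps contribute flux: Φ = 2EA. With Q_enc = σA, Gauss's law gives E = |σ|/(2ε₀).
E = 2πk|σ| = 2π(8.99×10^9)(4.41×10^-6) = 2.49×10^5 N/C.

2.49×10^5 N/C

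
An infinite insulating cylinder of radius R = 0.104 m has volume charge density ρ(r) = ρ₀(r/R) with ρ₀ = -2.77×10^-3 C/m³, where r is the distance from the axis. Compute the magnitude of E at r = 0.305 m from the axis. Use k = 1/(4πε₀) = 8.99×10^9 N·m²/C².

Choose a coaxial cylinder of radius r = 0.305 m (arbitrary length L) as the Gaussian surface (r > R, full charge per length enclosed).
λ_enc = 2π ∫₀^R ρ₀(r'/R)^1 r' dr' = 2πρ₀R²/3 = -6.275e-5 C/m.
By Gauss's law (flux through the curved wall only), E·2πrL = λ_enc L/ε₀.
E = 2k|λ_enc|/r = 2(8.99×10^9)(6.275e-5)/(0.305) = 3.70×10^6 N/C.

E ≈ 3.70e6 N/C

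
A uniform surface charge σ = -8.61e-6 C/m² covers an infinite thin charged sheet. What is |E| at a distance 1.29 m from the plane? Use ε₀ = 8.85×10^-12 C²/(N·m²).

By planar symmetry E is perpendicular to the sheet and uniform; use a Gaussian pillbox with flat faces of area A on each side of the sheet.
Only the two end caps contribute flux: Φ = 2EA. With Q_enc = σA, Gauss's law gives E = |σ|/(2ε₀).
E = |σ|/(2ε₀) = (8.61×10^-6)/(2·8.85×10^-12) = 4.86e5 N/C.

|E| = 4.86×10^5 N/C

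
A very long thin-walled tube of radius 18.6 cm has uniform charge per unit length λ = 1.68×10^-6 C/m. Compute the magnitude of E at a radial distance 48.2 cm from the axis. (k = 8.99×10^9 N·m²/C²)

|E| = 6.27×10^4 V/m

Take a coaxial cylindrical Gaussian surface of radius r = 48.2 cm and length L (r > 18.6 cm).
The full line charge is enclosed: λ_enc = 1.68e-6 C/m.
Gauss's law: E·2πrL = λ_enc L/ε₀.
E = 2k|λ_enc|/r = 2(8.99×10^9)(1.68×10^-6)/(0.482) = 6.27×10^4 N/C.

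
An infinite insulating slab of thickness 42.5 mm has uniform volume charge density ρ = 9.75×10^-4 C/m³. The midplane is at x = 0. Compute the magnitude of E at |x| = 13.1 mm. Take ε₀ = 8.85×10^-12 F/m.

1.44×10^6 N/C

By symmetry E is perpendicular to the slab. A Gaussian pillbox from −13.1 mm to +13.1 mm (face area A) lies entirely within the slab.
Q_enc = ρ·(2x)·A and flux = 2EA, so 2EA = 2ρxA/ε₀ ⇒ E = |ρ|x/ε₀.
E = (9.75×10^-4)(0.0131)/(8.85×10^-12) = 1.44×10^6 N/C.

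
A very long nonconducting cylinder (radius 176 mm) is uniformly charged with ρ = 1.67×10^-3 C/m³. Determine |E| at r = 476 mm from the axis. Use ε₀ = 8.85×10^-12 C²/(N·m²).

Take a coaxial cylindrical Gaussian surface of radius r = 476 mm and length L (r > 176 mm, full cross-section enclosed).
λ_enc = ρ·πR² = (1.67e-3)π(0.176)² = 1.625e-4 C/m.
Gauss's law: E·2πrL = λ_enc L/ε₀.
E = |λ_enc|/(2πε₀r) = (1.625×10^-4)/(2π·8.85×10^-12·0.476) = 6.14×10^6 N/C.

E = 6.14×10^6 N/C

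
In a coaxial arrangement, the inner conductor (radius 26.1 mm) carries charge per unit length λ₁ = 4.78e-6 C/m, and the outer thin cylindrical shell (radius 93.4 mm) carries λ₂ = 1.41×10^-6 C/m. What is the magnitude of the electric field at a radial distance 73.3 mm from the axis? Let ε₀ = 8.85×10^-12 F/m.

|E| ≈ 1.17e6 N/C

Coaxial Gaussian cylinder, radius r = 73.3 mm, length L (between the conductors, 26.1 mm < r < 93.4 mm).
Only the inner wire is enclosed; the outer shell contributes nothing inside itself. λ_enc = λ₁ = 4.78×10^-6 C/m.
By Gauss's law (flux through the curved wall only), E·2πrL = λ_enc L/ε₀.
E = |λ_enc|/(2πε₀r) = (4.78×10^-6)/(2π·8.85×10^-12·0.0733) = 1.17×10^6 N/C.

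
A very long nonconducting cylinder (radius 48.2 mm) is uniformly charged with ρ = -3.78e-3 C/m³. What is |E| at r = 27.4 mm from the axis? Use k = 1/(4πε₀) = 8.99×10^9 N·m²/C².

5.85×10^6 N/C

Coaxial Gaussian cylinder, radius r = 27.4 mm, length L (r < R).
Enclosed charge per unit length: λ_enc = ρ·πr² = (-3.78×10^-3)π(0.0274)² = -8.915×10^-6 C/m.
Applying ∮E·dA = Q_enc/ε₀ with the end caps contributing no flux:
E = 2k|λ_enc|/r = 2(8.99×10^9)(8.915e-6)/(0.0274) = 5.85×10^6 N/C.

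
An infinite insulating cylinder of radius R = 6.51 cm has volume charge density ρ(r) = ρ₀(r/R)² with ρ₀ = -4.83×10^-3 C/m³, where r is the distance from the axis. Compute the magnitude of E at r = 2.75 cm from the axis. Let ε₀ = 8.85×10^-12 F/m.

Choose a coaxial cylinder of radius r = 2.75 cm (arbitrary length L) as the Gaussian surface (r < R).
λ_enc = ∫₀^r ρ(r')·2πr' dr' = (2πρ₀/R²)·r^4/4 = -1.024×10^-6 C/m.
Applying ∮E·dA = Q_enc/ε₀ with the end caps contributing no flux:
E = |λ_enc|/(2πε₀r) = (1.024e-6)/(2π·8.85×10^-12·0.0275) = 6.70e5 N/C.

|E| = 6.70×10^5 N/C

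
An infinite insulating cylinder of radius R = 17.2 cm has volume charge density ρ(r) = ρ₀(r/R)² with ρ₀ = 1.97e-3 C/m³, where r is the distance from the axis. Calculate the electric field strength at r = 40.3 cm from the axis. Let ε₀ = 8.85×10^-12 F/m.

Coaxial Gaussian cylinder, radius r = 40.3 cm, length L (r > R, full charge per length enclosed).
λ_enc = 2π ∫₀^R ρ₀(r'/R)^2 r' dr' = 2πρ₀R²/4 = 9.155×10^-5 C/m.
Gauss's law: E·2πrL = λ_enc L/ε₀.
E = |λ_enc|/(2πε₀r) = (9.155×10^-5)/(2π·8.85×10^-12·0.403) = 4.09e6 N/C.

E = 4.09e6 V/m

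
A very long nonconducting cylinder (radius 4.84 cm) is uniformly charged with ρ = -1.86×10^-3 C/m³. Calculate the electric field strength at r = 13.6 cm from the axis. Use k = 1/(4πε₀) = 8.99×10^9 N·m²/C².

Choose a coaxial cylinder of radius r = 13.6 cm (arbitrary length L) as the Gaussian surface (r > 4.84 cm, full cross-section enclosed).
λ_enc = ρ·πR² = (-1.86×10^-3)π(0.0484)² = -1.369e-5 C/m.
By Gauss's law (flux through the curved wall only), E·2πrL = λ_enc L/ε₀.
E = 2k|λ_enc|/r = 2(8.99×10^9)(1.369×10^-5)/(0.136) = 1.81×10^6 N/C.

E ≈ 1.81e6 N/C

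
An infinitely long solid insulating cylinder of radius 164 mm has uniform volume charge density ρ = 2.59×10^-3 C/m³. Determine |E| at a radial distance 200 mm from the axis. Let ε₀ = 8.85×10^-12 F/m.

E = 1.97×10^7 N/C

Take a coaxial cylindrical Gaussian surface of radius r = 200 mm and length L (r > 164 mm, full cross-section enclosed).
λ_enc = ρ·πR² = (2.59×10^-3)π(0.164)² = 2.188e-4 C/m.
Applying ∮E·dA = Q_enc/ε₀ with the end caps contributing no flux:
E = |λ_enc|/(2πε₀r) = (2.188×10^-4)/(2π·8.85×10^-12·0.2) = 1.97e7 N/C.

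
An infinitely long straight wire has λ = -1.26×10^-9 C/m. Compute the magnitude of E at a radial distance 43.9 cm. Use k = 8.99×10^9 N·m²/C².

E = 51.6 V/m

By cylindrical symmetry E is radial; use a coaxial Gaussian cylinder of radius 43.9 cm and length L.
Q_enc = λL, so λ_enc = -1.26×10^-9 C/m.
By Gauss's law (flux through the curved wall only), E·2πrL = λ_enc L/ε₀.
E = 2k|λ_enc|/r = 2(8.99×10^9)(1.26×10^-9)/(0.439) = 51.6 N/C.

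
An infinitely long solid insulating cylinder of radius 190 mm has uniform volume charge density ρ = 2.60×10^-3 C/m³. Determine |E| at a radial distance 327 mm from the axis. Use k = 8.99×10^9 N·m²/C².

Choose a coaxial cylinder of radius r = 327 mm (arbitrary length L) as the Gaussian surface (r > 190 mm, full cross-section enclosed).
λ_enc = ρ·πR² = (2.60×10^-3)π(0.19)² = 2.949e-4 C/m.
By Gauss's law (flux through the curved wall only), E·2πrL = λ_enc L/ε₀.
E = 2k|λ_enc|/r = 2(8.99×10^9)(2.949e-4)/(0.327) = 1.62×10^7 N/C.

E ≈ 1.62×10^7 N/C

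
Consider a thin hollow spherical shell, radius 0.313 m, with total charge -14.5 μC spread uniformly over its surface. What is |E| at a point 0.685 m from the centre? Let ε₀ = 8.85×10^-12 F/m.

|E| ≈ 2.78e5 N/C

Take a concentric spherical Gaussian surface of radius r = 0.685 m (r > 0.313 m).
The entire shell is enclosed: Q_enc = -1.45e-5 C.
Since E is radial and uniform over the Gaussian sphere, Φ = E·4πr² = Q_enc/ε₀.
E = |Q_enc|/(4πε₀r²) = (1.45e-5)/(4π·8.85×10^-12·(0.685)²) = 2.78e5 N/C.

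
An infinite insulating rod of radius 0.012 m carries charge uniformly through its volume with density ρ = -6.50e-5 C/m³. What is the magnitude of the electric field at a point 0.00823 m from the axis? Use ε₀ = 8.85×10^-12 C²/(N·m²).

|E| = 3.02e4 N/C

Take a coaxial cylindrical Gaussian surface of radius r = 0.00823 m and length L (r < R).
Charge inside radius r per length L is ρ·πr²·L, so λ_enc = ρπr² = -1.383e-8 C/m.
Gauss's law: E·2πrL = λ_enc L/ε₀.
E = |λ_enc|/(2πε₀r) = (1.383e-8)/(2π·8.85×10^-12·0.00823) = 3.02e4 N/C.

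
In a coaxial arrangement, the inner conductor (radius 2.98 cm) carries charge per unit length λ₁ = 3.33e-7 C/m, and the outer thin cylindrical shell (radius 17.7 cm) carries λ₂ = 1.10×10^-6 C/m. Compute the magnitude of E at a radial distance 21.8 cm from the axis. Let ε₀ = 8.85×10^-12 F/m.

E = 1.18×10^5 N/C

By cylindrical symmetry E is radial; use a coaxial Gaussian cylinder of radius 21.8 cm and length L (r > 17.7 cm, enclosing both).
λ_enc = λ₁ + λ₂ = (3.33×10^-7) + (1.10×10^-6) = 1.433e-6 C/m.
By Gauss's law (flux through the curved wall only), E·2πrL = λ_enc L/ε₀.
E = |λ_enc|/(2πε₀r) = (1.433e-6)/(2π·8.85×10^-12·0.218) = 1.18e5 N/C.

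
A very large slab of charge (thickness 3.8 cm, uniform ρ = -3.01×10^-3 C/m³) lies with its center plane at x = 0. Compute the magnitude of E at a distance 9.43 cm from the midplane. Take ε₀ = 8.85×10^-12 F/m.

The point |x| = 9.43 cm lies outside the slab (half-thickness 0.019 m). A symmetric pillbox spanning the full slab encloses Q_enc = ρ·d·A.
Flux = 2EA ⇒ E = |ρ|d/(2ε₀), independent of distance outside.
E = (3.01e-3)(0.038)/(2·8.85×10^-12) = 6.46×10^6 N/C.

6.46×10^6 V/m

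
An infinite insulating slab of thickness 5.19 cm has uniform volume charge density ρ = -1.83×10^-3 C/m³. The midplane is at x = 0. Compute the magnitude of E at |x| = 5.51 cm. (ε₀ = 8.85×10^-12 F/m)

E = 5.37×10^6 V/m

The point |x| = 5.51 cm lies outside the slab (half-thickness 0.02595 m). A symmetric pillbox spanning the full slab encloses Q_enc = ρ·d·A.
Flux = 2EA ⇒ E = |ρ|d/(2ε₀), independent of distance outside.
E = (1.83×10^-3)(0.0519)/(2·8.85×10^-12) = 5.37×10^6 N/C.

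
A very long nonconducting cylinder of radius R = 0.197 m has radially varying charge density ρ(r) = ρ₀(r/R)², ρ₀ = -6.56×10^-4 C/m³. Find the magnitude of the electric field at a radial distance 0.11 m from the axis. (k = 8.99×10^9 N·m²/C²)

6.35×10^5 N/C

By cylindrical symmetry E is radial; use a coaxial Gaussian cylinder of radius 0.11 m and length L (r < R).
λ_enc = ∫₀^r ρ(r')·2πr' dr' = (2πρ₀/R²)·r^4/4 = -3.887e-6 C/m.
Gauss's law: E·2πrL = λ_enc L/ε₀.
E = 2k|λ_enc|/r = 2(8.99×10^9)(3.887e-6)/(0.11) = 6.35×10^5 N/C.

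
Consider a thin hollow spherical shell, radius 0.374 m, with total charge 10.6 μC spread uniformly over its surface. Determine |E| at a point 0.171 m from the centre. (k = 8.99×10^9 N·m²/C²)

E = 0

Use a concentric Gaussian sphere at r = 0.171 m (inside the shell, r < 0.374 m).
No charge lies within this surface, so Q_enc = 0 and Gauss's law gives E·4πr² = 0 ⇒ E = 0.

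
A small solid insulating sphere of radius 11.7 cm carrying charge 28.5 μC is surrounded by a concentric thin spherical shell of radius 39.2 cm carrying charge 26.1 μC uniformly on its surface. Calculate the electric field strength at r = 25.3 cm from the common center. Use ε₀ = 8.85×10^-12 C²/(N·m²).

Take a concentric spherical Gaussian surface of radius r = 25.3 cm (between the bodies, 11.7 cm < r < 39.2 cm).
The shell at 39.2 cm lies outside the Gaussian surface, so Q_enc = 28.5 μC = 2.85×10^-5 C.
Gauss's law: E·4πr² = Q_enc/ε₀.
E = |Q_enc|/(4πε₀r²) = (2.85×10^-5)/(4π·8.85×10^-12·(0.253)²) = 4.00×10^6 N/C.

E ≈ 4.00×10^6 V/m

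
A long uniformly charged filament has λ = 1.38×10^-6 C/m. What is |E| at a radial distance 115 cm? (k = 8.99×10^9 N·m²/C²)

E ≈ 2.16×10^4 V/m

Coaxial Gaussian cylinder, radius r = 115 cm, length L.
Q_enc = λL, so λ_enc = 1.38×10^-6 C/m.
Gauss's law: E·2πrL = λ_enc L/ε₀.
E = 2k|λ_enc|/r = 2(8.99×10^9)(1.38×10^-6)/(1.15) = 2.16×10^4 N/C.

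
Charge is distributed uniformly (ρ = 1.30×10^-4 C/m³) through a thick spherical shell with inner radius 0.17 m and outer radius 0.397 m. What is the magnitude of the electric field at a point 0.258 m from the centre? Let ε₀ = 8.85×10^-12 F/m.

E ≈ 9.02×10^5 N/C

Symmetry ⇒ E = E(r) r̂. Gaussian sphere of radius r = 0.258 m (within the shell material, 0.17 m < r < 0.397 m).
Enclosed charge is the volume from a to r: Q_enc = (4π/3)ρ(r³ − a³) = 6.676e-6 C.
Since E is radial and uniform over the Gaussian sphere, Φ = E·4πr² = Q_enc/ε₀.
E = |Q_enc|/(4πε₀r²) = (6.676×10^-6)/(4π·8.85×10^-12·(0.258)²) = 9.02e5 N/C.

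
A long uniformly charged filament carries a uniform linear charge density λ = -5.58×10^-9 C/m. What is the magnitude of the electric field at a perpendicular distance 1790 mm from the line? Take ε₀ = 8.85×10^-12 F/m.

E = 56.1 N/C

Choose a coaxial cylinder of radius r = 1790 mm (arbitrary length L) as the Gaussian surface.
Q_enc = λL, so λ_enc = -5.58e-9 C/m.
Since E is radial and uniform over the curved surface, Φ = E·2πrL = Q_enc/ε₀ = λ_enc L/ε₀.
E = |λ_enc|/(2πε₀r) = (5.58×10^-9)/(2π·8.85×10^-12·1.79) = 56.1 N/C.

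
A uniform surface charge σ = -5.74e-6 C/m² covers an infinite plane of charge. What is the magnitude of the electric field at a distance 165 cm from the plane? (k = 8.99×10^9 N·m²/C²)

Choose a cylindrical pillbox piercing the sheet, end faces (area A) parallel to it.
Only the two end caps contribute flux: Φ = 2EA. With Q_enc = σA, Gauss's law gives E = |σ|/(2ε₀).
E = 2πk|σ| = 2π(8.99×10^9)(5.74×10^-6) = 3.24×10^5 N/C.

|E| ≈ 3.24e5 N/C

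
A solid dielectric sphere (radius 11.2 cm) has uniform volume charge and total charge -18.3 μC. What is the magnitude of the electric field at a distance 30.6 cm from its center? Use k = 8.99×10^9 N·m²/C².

Use a concentric Gaussian sphere at r = 30.6 cm (r > R, so the entire charge is enclosed).
Q_enc = -18.3 μC = -1.83×10^-5 C.
Gauss's law: E·4πr² = Q_enc/ε₀.
E = k|Q_enc|/r² = (8.99×10^9)(1.83×10^-5)/(0.306)² = 1.76×10^6 N/C.

1.76e6 N/C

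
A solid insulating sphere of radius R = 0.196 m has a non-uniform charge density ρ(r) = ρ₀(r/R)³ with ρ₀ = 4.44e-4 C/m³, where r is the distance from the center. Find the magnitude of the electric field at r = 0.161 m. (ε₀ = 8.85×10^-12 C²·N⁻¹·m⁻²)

7.46×10^5 N/C

Use a concentric Gaussian sphere at r = 0.161 m (r < R).
Q_enc = ∫₀^r ρ(r')·4πr'² dr' = (4πρ₀/R³) ∫₀^r r'^5 dr' = 4πρ₀ r^6/(6·R³) = 2.151e-6 C.
Gauss's law: E·4πr² = Q_enc/ε₀.
E = |Q_enc|/(4πε₀r²) = (2.151×10^-6)/(4π·8.85×10^-12·(0.161)²) = 7.46e5 N/C.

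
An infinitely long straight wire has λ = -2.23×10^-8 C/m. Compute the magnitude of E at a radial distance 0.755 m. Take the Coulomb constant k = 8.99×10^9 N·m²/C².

|E| = 531 N/C

Take a coaxial cylindrical Gaussian surface of radius r = 0.755 m and length L.
Q_enc = λL, so λ_enc = -2.23e-8 C/m.
Since E is radial and uniform over the curved surface, Φ = E·2πrL = Q_enc/ε₀ = λ_enc L/ε₀.
E = 2k|λ_enc|/r = 2(8.99×10^9)(2.23×10^-8)/(0.755) = 531 N/C.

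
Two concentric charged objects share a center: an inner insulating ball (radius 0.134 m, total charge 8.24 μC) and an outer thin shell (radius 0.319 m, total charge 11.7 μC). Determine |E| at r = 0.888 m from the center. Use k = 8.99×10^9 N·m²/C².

Symmetry ⇒ E = E(r) r̂. Gaussian sphere of radius r = 0.888 m (r > 0.319 m, enclosing both).
Q_enc = (8.24 μC) + (11.7 μC) = 1.994×10^-5 C.
By Gauss's law, ∮E·dA = E·4πr² = Q_enc/ε₀.
E = k|Q_enc|/r² = (8.99×10^9)(1.994×10^-5)/(0.888)² = 2.27×10^5 N/C.

E ≈ 2.27e5 N/C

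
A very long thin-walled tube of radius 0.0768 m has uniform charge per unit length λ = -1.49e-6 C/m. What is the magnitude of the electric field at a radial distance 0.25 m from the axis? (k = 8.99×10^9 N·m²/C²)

|E| ≈ 1.07×10^5 V/m

Take a coaxial cylindrical Gaussian surface of radius r = 0.25 m and length L (r > 0.0768 m).
The full line charge is enclosed: λ_enc = -1.49×10^-6 C/m.
By Gauss's law (flux through the curved wall only), E·2πrL = λ_enc L/ε₀.
E = 2k|λ_enc|/r = 2(8.99×10^9)(1.49×10^-6)/(0.25) = 1.07×10^5 N/C.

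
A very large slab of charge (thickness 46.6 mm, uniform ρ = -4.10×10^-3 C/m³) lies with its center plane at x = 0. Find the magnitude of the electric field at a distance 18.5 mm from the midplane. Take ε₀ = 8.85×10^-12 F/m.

E = 8.57e6 N/C

By symmetry E is perpendicular to the slab. A Gaussian pillbox from −18.5 mm to +18.5 mm (face area A) lies entirely within the slab.
Q_enc = ρ·(2x)·A and flux = 2EA, so 2EA = 2ρxA/ε₀ ⇒ E = |ρ|x/ε₀.
E = (4.10×10^-3)(0.0185)/(8.85×10^-12) = 8.57e6 N/C.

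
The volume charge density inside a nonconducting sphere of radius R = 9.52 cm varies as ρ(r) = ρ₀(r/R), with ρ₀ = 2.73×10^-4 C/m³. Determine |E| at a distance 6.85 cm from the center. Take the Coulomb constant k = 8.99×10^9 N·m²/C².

Symmetry ⇒ E = E(r) r̂. Gaussian sphere of radius r = 6.85 cm (r < R).
Q_enc = ∫₀^r ρ(r')·4πr'² dr' = (4πρ₀/R) ∫₀^r r'^3 dr' = 4πρ₀ r^4/(4·R) = 1.984×10^-7 C.
Applying ∮E·dA = Q_enc/ε₀ with Φ = E(4πr²):
E = k|Q_enc|/r² = (8.99×10^9)(1.984×10^-7)/(0.0685)² = 3.80×10^5 N/C.

|E| ≈ 3.80×10^5 V/m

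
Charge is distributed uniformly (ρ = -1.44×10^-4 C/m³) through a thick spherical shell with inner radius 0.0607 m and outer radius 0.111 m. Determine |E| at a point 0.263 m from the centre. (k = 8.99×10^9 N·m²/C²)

8.97×10^4 N/C

By spherical symmetry E is radial; choose a Gaussian sphere of radius r = 0.263 m (r > 0.111 m, enclosing the whole shell).
Q_enc = ρ·(4π/3)(b³ − a³) = (-1.44×10^-4)·(4π/3)·((0.111)³ − (0.0607)³) = -6.90×10^-7 C.
Since E is radial and uniform over the Gaussian sphere, Φ = E·4πr² = Q_enc/ε₀.
E = k|Q_enc|/r² = (8.99×10^9)(6.90×10^-7)/(0.263)² = 8.97×10^4 N/C.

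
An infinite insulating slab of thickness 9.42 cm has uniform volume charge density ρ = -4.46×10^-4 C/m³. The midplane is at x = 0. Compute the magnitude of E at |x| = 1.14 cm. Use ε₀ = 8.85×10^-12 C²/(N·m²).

|E| = 5.75e5 N/C

By symmetry E is perpendicular to the slab. A Gaussian pillbox from −1.14 cm to +1.14 cm (face area A) lies entirely within the slab.
Q_enc = ρ·(2x)·A and flux = 2EA, so 2EA = 2ρxA/ε₀ ⇒ E = |ρ|x/ε₀.
E = (4.46×10^-4)(0.0114)/(8.85×10^-12) = 5.75×10^5 N/C.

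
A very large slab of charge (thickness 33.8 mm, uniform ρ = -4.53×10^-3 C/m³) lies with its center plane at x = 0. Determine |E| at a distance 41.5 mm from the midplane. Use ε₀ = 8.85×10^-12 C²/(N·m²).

The point |x| = 41.5 mm lies outside the slab (half-thickness 0.0169 m). A symmetric pillbox spanning the full slab encloses Q_enc = ρ·d·A.
Flux = 2EA ⇒ E = |ρ|d/(2ε₀), independent of distance outside.
E = (4.53×10^-3)(0.0338)/(2·8.85×10^-12) = 8.65e6 N/C.

|E| = 8.65e6 N/C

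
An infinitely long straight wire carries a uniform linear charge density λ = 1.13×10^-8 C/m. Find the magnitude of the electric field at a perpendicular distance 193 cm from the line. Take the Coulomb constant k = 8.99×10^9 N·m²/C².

Choose a coaxial cylinder of radius r = 193 cm (arbitrary length L) as the Gaussian surface.
Q_enc = λL, so λ_enc = 1.13×10^-8 C/m.
By Gauss's law (flux through the curved wall only), E·2πrL = λ_enc L/ε₀.
E = 2k|λ_enc|/r = 2(8.99×10^9)(1.13×10^-8)/(1.93) = 105 N/C.

E = 105 N/C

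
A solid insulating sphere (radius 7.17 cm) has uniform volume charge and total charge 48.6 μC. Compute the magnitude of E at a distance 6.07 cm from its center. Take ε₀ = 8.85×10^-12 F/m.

7.20×10^7 N/C

By spherical symmetry E is radial; choose a Gaussian sphere of radius r = 6.07 cm (r < R).
For a uniform sphere the enclosed fraction is (r/R)³, so Q_enc = (48.6 μC)(0.0607/0.0717)³ = 2.949×10^-5 C.
Gauss's law: E·4πr² = Q_enc/ε₀.
E = |Q_enc|/(4πε₀r²) = (2.949×10^-5)/(4π·8.85×10^-12·(0.0607)²) = 7.20×10^7 N/C.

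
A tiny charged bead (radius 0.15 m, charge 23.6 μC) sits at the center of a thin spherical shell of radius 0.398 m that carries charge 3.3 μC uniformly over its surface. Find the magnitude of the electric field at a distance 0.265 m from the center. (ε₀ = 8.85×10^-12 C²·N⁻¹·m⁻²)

E = 3.02e6 N/C

By spherical symmetry E is radial; choose a Gaussian sphere of radius r = 0.265 m (between the bodies, 0.15 m < r < 0.398 m).
The shell at 0.398 m lies outside the Gaussian surface, so Q_enc = 23.6 μC = 2.36×10^-5 C.
Gauss's law: E·4πr² = Q_enc/ε₀.
E = |Q_enc|/(4πε₀r²) = (2.36e-5)/(4π·8.85×10^-12·(0.265)²) = 3.02×10^6 N/C.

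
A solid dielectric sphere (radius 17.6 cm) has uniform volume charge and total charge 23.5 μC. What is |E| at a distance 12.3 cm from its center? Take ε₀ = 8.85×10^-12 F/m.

E = 4.77×10^6 N/C

Symmetry ⇒ E = E(r) r̂. Gaussian sphere of radius r = 12.3 cm (r < R).
Only the charge within r is enclosed: Q_enc = Q·(r/R)³ = (23.5 μC)·(12.3 cm/17.6 cm)³ = 8.021e-6 C.
Applying ∮E·dA = Q_enc/ε₀ with Φ = E(4πr²):
E = |Q_enc|/(4πε₀r²) = (8.021×10^-6)/(4π·8.85×10^-12·(0.123)²) = 4.77×10^6 N/C.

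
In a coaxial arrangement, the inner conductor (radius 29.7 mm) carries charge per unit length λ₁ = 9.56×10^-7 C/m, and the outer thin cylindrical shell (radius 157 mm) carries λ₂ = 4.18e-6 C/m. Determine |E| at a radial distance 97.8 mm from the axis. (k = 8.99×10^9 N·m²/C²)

Choose a coaxial cylinder of radius r = 97.8 mm (arbitrary length L) as the Gaussian surface (between the conductors, 29.7 mm < r < 157 mm).
The shell at 157 mm lies outside the Gaussian surface, so λ_enc = λ₁ = 9.56×10^-7 C/m.
Since E is radial and uniform over the curved surface, Φ = E·2πrL = Q_enc/ε₀ = λ_enc L/ε₀.
E = 2k|λ_enc|/r = 2(8.99×10^9)(9.56×10^-7)/(0.0978) = 1.76e5 N/C.

|E| ≈ 1.76×10^5 N/C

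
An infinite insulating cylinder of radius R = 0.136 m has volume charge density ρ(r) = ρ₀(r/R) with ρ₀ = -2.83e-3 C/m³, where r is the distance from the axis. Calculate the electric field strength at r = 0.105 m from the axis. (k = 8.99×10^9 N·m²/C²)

E = 8.64×10^6 N/C

Take a coaxial cylindrical Gaussian surface of radius r = 0.105 m and length L (r < R).
λ_enc = ∫₀^r ρ(r')·2πr' dr' = (2πρ₀/R)·r^3/3 = -5.045×10^-5 C/m.
By Gauss's law (flux through the curved wall only), E·2πrL = λ_enc L/ε₀.
E = 2k|λ_enc|/r = 2(8.99×10^9)(5.045e-5)/(0.105) = 8.64×10^6 N/C.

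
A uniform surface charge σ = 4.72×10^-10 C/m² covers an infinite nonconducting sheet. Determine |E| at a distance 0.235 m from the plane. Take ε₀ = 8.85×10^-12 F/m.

By planar symmetry E is perpendicular to the sheet and uniform; use a Gaussian pillbox with flat faces of area A on each side of the sheet.
Only the two end caps contribute flux: Φ = 2EA. With Q_enc = σA, Gauss's law gives E = |σ|/(2ε₀).
E = |σ|/(2ε₀) = (4.72×10^-10)/(2·8.85×10^-12) = 26.7 N/C.

|E| = 26.7 V/m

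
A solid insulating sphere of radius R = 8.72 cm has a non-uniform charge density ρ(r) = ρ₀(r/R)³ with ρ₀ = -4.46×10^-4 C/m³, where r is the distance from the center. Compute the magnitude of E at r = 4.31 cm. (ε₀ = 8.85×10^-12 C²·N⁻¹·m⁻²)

Symmetry ⇒ E = E(r) r̂. Gaussian sphere of radius r = 4.31 cm (r < R).
Integrate the density: Q_enc = 4π ∫₀^r ρ₀(r'/R)^3 r'² dr' = 4πρ₀ r^6/(6·R³) = -9.03e-9 C.
Since E is radial and uniform over the Gaussian sphere, Φ = E·4πr² = Q_enc/ε₀.
E = |Q_enc|/(4πε₀r²) = (9.03e-9)/(4π·8.85×10^-12·(0.0431)²) = 4.37×10^4 N/C.

4.37e4 V/m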